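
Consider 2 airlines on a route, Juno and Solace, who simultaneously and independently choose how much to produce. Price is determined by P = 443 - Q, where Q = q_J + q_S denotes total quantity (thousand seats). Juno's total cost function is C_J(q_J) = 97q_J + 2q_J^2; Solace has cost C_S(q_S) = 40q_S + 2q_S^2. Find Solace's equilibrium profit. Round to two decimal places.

10513.92

Juno's profit: π_J = (443 - Q)q_J - (97q_J + 2q_J²). Setting ∂π_J/∂q_J = 0: 346 - 6q_J - (q_S) = 0.
Solace's profit: π_S = (443 - Q)q_S - (40q_S + 2q_S²). Setting ∂π_S/∂q_S = 0: 403 - 6q_S - (q_J) = 0.
So q_J = (346 - q_S)/6 and q_S = (403 - q_J)/6.
Solving the pair: q_J = 239/5, q_S = 296/5.
Price P = 443 - 107 = 336.
Solace's profit: 336·(296/5) - 40·(296/5) - 2(296/5)² = 10513.9200.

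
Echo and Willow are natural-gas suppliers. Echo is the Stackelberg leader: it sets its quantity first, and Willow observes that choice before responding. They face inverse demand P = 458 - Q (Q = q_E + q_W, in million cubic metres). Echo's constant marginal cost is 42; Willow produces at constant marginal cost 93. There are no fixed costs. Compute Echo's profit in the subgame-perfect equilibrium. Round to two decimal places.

The follower Willow best-responds to any q_E: π_W = (458 - Q)q_W - 93q_W.
Follower FOC: 365 - q_E - 2q_W = 0, so q_W(q_E) = (365 - q_E)/2.
Echo substitutes q_W(q_E) into its own profit: π_E = q_E(458 - q_E - (365 - q_E)/2) - 42q_E = (551/2 - (1/2)q_E)q_E - 42q_E.
Maximising: ∂π_E/∂q_E = 467/2 - q_E = 0, giving q_E = 467/2.
Then q_W = (365 - 467/2)/2 = 263/4.
Price P = 458 - 1197/4 = 635/4.
Echo's profit: (635/4 - 42)·(467/2) = 27261.1250.

27261.13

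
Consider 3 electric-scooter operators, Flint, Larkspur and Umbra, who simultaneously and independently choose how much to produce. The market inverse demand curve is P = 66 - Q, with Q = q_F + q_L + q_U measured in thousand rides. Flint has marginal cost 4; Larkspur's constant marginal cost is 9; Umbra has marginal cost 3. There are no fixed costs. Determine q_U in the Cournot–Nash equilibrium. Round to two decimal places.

Flint's profit: π_F = (66 - Q)q_F - (4q_F). Setting ∂π_F/∂q_F = 0: 62 - 2q_F - (q_L + q_U) = 0.
Larkspur's first-order condition: 57 - 2q_L - (q_F + q_U) = 0.
Umbra's first-order condition: 63 - 2q_U - (q_F + q_L) = 0.
Adding the 3 conditions: 182 − 2Q − 2Q = 0, i.e. Q = 91/2.
Back-substituting: q_F = (62 − 91/2) = 33/2, q_L = (57 − 91/2) = 23/2, q_U = (63 − 91/2) = 35/2.

17.50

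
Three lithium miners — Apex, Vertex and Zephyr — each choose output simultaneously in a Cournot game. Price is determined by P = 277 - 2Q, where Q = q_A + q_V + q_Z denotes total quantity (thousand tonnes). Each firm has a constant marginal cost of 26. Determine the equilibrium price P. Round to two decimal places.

A representative firm's profit is π_i = q_i(277 - 2Q) - 26q_i.
Setting ∂π_i/∂q_i = 0 with rivals' quantities fixed: 251 - 4q_i - 2·Σ_{j≠i} q_j = 0.
By symmetry each firm produces the same amount; substituting Σ_{j≠i} q_j = 2q_i yields q_i = 251/8.
Total output Q = 753/8, so price P = 277 - 2·(753/8) = 355/4.

88.75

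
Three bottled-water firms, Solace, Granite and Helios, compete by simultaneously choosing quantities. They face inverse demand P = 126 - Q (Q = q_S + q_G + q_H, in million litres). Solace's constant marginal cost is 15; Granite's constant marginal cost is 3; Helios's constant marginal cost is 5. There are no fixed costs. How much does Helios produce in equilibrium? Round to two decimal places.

32.25

Solace's profit: π_S = (126 - Q)q_S - (15q_S). Setting ∂π_S/∂q_S = 0: 111 - 2q_S - (q_G + q_H) = 0.
Granite's first-order condition: 123 - 2q_G - (q_S + q_H) = 0.
Helios's profit: π_H = (126 - Q)q_H - (5q_H). Setting ∂π_H/∂q_H = 0: 121 - 2q_H - (q_S + q_G) = 0.
Adding the 3 conditions: 355 − 2Q − 2Q = 0, i.e. Q = 355/4.
Back-substituting: q_S = (111 − 355/4) = 89/4, q_G = (123 − 355/4) = 137/4, q_H = (121 − 355/4) = 129/4.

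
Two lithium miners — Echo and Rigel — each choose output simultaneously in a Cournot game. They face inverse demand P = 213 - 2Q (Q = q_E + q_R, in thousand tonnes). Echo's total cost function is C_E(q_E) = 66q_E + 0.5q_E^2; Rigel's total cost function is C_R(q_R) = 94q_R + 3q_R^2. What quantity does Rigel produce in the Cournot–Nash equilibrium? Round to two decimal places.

6.54

Echo's profit: π_E = (213 - 2Q)q_E - (66q_E + (1/2)q_E²). Setting ∂π_E/∂q_E = 0: 147 - 5q_E - 2(q_R) = 0.
Rigel's first-order condition: 119 - 10q_R - 2(q_E) = 0.
So q_E = (147 - 2q_R)/5 and q_R = (119 - 2q_E)/10.
Solving the pair: q_E = 616/23, q_R = 301/46.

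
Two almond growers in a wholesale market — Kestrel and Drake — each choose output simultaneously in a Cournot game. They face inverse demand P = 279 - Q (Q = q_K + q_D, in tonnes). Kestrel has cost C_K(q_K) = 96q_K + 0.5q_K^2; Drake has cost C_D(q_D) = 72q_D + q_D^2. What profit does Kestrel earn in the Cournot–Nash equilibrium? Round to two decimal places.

Kestrel's profit: π_K = (279 - Q)q_K - (96q_K + (1/2)q_K²). Setting ∂π_K/∂q_K = 0: 183 - 3q_K - (q_D) = 0.
Drake's first-order condition: 207 - 4q_D - (q_K) = 0.
Best responses: q_K = (183 - q_D)/3, q_D = (207 - q_K)/4.
Substituting one into the other gives q_K = 525/11 and q_D = 438/11.
Price P = 279 - 963/11 = 191.4545.
Kestrel's profit: 191.4545·(525/11) - 96·(525/11) - (1/2)(525/11)² = 3416.8388.

3416.84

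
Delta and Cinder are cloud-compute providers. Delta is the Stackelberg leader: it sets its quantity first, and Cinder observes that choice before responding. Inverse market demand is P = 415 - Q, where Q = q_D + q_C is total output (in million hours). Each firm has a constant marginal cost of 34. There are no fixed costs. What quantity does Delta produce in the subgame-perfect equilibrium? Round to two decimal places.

190.50

The follower Cinder best-responds to any q_D: π_C = (415 - Q)q_C - 34q_C.
∂π_C/∂q_C = 381 - q_D - 2q_C = 0 gives the reaction function q_C = (381 - q_D)/2.
The leader anticipates this reaction. Substituting into P = 415 - Q gives P = 449/2 - (1/2)q_D, so π_D = (449/2 - (1/2)q_D)q_D - 34q_D.
Maximising: ∂π_D/∂q_D = 381/2 - q_D = 0, giving q_D = 381/2.
Then q_C = (381 - 381/2)/2 = 381/4.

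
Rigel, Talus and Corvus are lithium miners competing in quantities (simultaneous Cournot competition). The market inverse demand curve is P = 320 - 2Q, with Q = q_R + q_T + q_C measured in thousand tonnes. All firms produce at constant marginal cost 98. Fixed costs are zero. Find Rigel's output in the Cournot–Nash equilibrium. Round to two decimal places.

A representative firm's profit is π_i = q_i(320 - 2Q) - 98q_i.
First-order condition (treating rivals' output as given): 222 - 4q_i - 2·Σ_{j≠i} q_j = 0.
By symmetry each firm produces the same amount; substituting Σ_{j≠i} q_j = 2q_i yields q_i = 222/8 = 111/4.

27.75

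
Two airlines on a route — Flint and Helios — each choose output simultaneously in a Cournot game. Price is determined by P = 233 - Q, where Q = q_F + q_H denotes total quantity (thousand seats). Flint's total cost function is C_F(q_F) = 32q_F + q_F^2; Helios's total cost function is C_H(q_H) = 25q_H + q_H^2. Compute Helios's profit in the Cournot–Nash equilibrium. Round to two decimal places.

Flint's profit: π_F = (233 - Q)q_F - (32q_F + q_F²). Setting ∂π_F/∂q_F = 0: 201 - 4q_F - (q_H) = 0.
Helios's profit: π_H = (233 - Q)q_H - (25q_H + q_H²). Setting ∂π_H/∂q_H = 0: 208 - 4q_H - (q_F) = 0.
So q_F = (201 - q_H)/4 and q_H = (208 - q_F)/4.
Solving the pair: q_F = 596/15, q_H = 631/15.
Price P = 233 - 409/5 = 756/5.
Helios's profit: (756/5)·(631/15) - 25·(631/15) - (631/15)² = 3539.2089.

3539.21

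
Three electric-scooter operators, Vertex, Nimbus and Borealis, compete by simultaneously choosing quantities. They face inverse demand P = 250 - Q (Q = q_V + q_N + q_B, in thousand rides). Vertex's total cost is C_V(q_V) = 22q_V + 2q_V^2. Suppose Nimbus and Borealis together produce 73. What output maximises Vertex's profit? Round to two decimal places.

25.83

With rivals' combined output fixed at 73, Vertex's profit is π_V = (250 - 73 - q_V)q_V - (22q_V + 2q_V²) = (177 - q_V)q_V - (22q_V + 2q_V²).
∂π_V/∂q_V = 155 - 6q_V = 0, so q_V = 155/6.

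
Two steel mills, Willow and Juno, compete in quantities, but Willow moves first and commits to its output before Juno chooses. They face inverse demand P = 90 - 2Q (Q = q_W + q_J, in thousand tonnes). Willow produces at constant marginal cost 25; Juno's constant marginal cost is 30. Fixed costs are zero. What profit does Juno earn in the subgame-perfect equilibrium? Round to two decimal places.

The follower Juno best-responds to any q_W: π_J = (90 - 2Q)q_J - 30q_J.
∂π_J/∂q_J = 60 - 2q_W - 4q_J = 0 gives the reaction function q_J = (60 - 2q_W)/4.
The leader anticipates this reaction. Substituting into P = 90 - 2Q gives P = 60 - q_W, so π_W = (60 - q_W)q_W - 25q_W.
The leader's first-order condition 35 - 2q_W = 0 yields q_W = 35/2.
Then q_J = (60 - 2·(35/2))/4 = 25/4.
Price P = 90 - 2·(95/4) = 85/2.
Juno's profit: (85/2 - 30)·(25/4) = 625/8.

78.13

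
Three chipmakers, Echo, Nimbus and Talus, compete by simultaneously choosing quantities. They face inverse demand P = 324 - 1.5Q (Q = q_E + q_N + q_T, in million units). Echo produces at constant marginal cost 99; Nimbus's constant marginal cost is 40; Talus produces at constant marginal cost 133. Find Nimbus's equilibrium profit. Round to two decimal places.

Echo's profit: π_E = (324 - 1.5Q)q_E - (99q_E). Setting ∂π_E/∂q_E = 0: 225 - 3q_E - (3/2)(q_N + q_T) = 0.
Nimbus's first-order condition: 284 - 3q_N - (3/2)(q_E + q_T) = 0.
Talus's first-order condition: 191 - 3q_T - (3/2)(q_E + q_N) = 0.
Adding the 3 first-order conditions: 700 − 6Q = 0, so Q = 350/3.
Back-substituting: q_E = (225 − 175)/(3/2) = 100/3, q_N = (284 − 175)/(3/2) = 218/3, q_T = (191 − 175)/(3/2) = 32/3.
Price P = 324 - (3/2)·(350/3) = 149.
Nimbus's profit: (149 - 40)·(218/3) = 7920.6667.

7920.67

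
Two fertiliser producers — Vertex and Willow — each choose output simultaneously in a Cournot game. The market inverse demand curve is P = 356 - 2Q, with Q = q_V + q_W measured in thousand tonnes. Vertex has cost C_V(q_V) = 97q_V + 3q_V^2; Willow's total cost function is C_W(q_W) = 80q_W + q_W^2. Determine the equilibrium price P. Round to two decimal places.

Vertex's profit: π_V = (356 - 2Q)q_V - (97q_V + 3q_V²). Setting ∂π_V/∂q_V = 0: 259 - 10q_V - 2(q_W) = 0.
Willow's profit: π_W = (356 - 2Q)q_W - (80q_W + q_W²). Setting ∂π_W/∂q_W = 0: 276 - 6q_W - 2(q_V) = 0.
Best responses: q_V = (259 - 2q_W)/10, q_W = (276 - 2q_V)/6.
Substituting one into the other gives q_V = 501/28 and q_W = 1121/28.
Total output Q = 811/14, so price P = 356 - 2·(811/14) = 1681/7.

240.14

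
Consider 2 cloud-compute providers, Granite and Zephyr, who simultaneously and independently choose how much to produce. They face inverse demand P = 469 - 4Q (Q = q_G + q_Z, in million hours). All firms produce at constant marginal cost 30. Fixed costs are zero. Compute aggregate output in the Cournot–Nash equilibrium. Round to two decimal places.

A representative firm's profit is π_i = q_i(469 - 4Q) - 30q_i.
First-order condition (treating rivals' output as given): 439 - 8q_i - 4q_j = 0.
With identical firms every q_j equals q_i, so q_j = q_i and 439 = 12q_i, giving q_i = 439/12.
Total output Q = 439/12 + 439/12 = 439/6.

73.17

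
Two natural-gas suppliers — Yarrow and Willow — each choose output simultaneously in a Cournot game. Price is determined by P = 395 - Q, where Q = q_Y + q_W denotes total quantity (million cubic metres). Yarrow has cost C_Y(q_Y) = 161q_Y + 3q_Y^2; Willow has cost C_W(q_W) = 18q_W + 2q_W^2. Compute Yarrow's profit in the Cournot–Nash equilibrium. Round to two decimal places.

1909.88

Yarrow's profit: π_Y = (395 - Q)q_Y - (161q_Y + 3q_Y²). Setting ∂π_Y/∂q_Y = 0: 234 - 8q_Y - (q_W) = 0.
Willow's first-order condition: 377 - 6q_W - (q_Y) = 0.
So q_Y = (234 - q_W)/8 and q_W = (377 - q_Y)/6.
Solving the pair: q_Y = 1027/47, q_W = 59.1915.
Price P = 395 - 81.0426 = 313.9574.
Yarrow's profit: 313.9574·(1027/47) - 161·(1027/47) - 3(1027/47)² = 1909.8760.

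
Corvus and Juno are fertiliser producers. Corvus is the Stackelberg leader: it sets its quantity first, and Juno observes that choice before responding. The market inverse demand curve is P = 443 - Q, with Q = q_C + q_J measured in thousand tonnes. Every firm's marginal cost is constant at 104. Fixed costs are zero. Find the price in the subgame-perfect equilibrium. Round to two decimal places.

Solve by backward induction. Given q_C, the follower Juno maximises π_J = (443 - q_C - q_J)q_J - 104q_J.
Follower FOC: 339 - q_C - 2q_J = 0, so q_J(q_C) = (339 - q_C)/2.
Corvus substitutes q_J(q_C) into its own profit: π_C = q_C(443 - q_C - (339 - q_C)/2) - 104q_C = (547/2 - (1/2)q_C)q_C - 104q_C.
Leader FOC: 339/2 - q_C = 0, so q_C = 339/2.
Then q_J = (339 - 339/2)/2 = 339/4.
Total output Q = 1017/4, so price P = 443 - 1017/4 = 755/4.

188.75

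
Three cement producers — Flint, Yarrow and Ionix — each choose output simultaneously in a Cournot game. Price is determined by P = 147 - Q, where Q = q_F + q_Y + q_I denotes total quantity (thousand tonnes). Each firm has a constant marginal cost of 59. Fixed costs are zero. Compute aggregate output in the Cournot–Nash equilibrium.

66

Each firm earns π_i = (147 - Q)q_i - 59q_i.
Setting ∂π_i/∂q_i = 0 with rivals' quantities fixed: 88 - 2q_i - Σ_{j≠i} q_j = 0.
By symmetry each firm produces the same amount; substituting Σ_{j≠i} q_j = 2q_i yields q_i = 88/4 = 22.
Total output Q = 22 + 22 + 22 = 66.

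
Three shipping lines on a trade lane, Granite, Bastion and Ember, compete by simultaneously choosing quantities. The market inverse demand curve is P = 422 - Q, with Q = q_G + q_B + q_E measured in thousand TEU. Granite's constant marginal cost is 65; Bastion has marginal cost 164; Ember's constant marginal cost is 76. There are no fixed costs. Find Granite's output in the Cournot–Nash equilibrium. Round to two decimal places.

Granite's profit: π_G = (422 - Q)q_G - (65q_G). Setting ∂π_G/∂q_G = 0: 357 - 2q_G - (q_B + q_E) = 0.
Bastion's profit: π_B = (422 - Q)q_B - (164q_B). Setting ∂π_B/∂q_B = 0: 258 - 2q_B - (q_G + q_E) = 0.
Ember's first-order condition: 346 - 2q_E - (q_G + q_B) = 0.
Adding the 3 first-order conditions: 961 − 4Q = 0, so Q = 961/4.
Back-substituting: q_G = (357 − 961/4) = 467/4, q_B = (258 − 961/4) = 71/4, q_E = (346 − 961/4) = 423/4.

116.75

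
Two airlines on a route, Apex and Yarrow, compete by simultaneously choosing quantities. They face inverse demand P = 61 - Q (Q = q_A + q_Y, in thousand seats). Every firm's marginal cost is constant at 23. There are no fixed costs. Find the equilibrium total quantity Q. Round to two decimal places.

Each firm earns π_i = (61 - Q)q_i - 23q_i.
Setting ∂π_i/∂q_i = 0 with rivals' quantities fixed: 38 - 2q_i - q_j = 0.
By symmetry each firm produces the same amount; substituting q_j = q_i yields q_i = 38/3.
Total output Q = 38/3 + 38/3 = 76/3.

25.33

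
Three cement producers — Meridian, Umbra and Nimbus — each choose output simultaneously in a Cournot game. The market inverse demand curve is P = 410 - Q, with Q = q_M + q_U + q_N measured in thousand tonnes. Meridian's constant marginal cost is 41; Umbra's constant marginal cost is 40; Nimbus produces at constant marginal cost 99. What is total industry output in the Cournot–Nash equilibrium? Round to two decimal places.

262.50

Meridian's profit: π_M = (410 - Q)q_M - (41q_M). Setting ∂π_M/∂q_M = 0: 369 - 2q_M - (q_U + q_N) = 0.
Umbra's first-order condition: 370 - 2q_U - (q_M + q_N) = 0.
Nimbus's profit: π_N = (410 - Q)q_N - (99q_N). Setting ∂π_N/∂q_N = 0: 311 - 2q_N - (q_M + q_U) = 0.
Adding the 3 first-order conditions: 1050 − 4Q = 0, so Q = 525/2.
Back-substituting: q_M = (369 − 525/2) = 213/2, q_U = (370 − 525/2) = 215/2, q_N = (311 − 525/2) = 97/2.
Total output Q = 213/2 + 215/2 + 97/2 = 525/2.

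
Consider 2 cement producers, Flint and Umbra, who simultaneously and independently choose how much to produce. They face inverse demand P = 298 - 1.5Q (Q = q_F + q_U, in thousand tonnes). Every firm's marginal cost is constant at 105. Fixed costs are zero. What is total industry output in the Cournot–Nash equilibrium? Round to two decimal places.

85.78

Each firm earns π_i = (298 - 1.5Q)q_i - 105q_i.
Setting ∂π_i/∂q_i = 0 with rivals' quantities fixed: 193 - 3q_i - (3/2)q_j = 0.
With identical firms every q_j equals q_i, so q_j = q_i and 193 = (9/2)q_i, giving q_i = 386/9.
Total output Q = 386/9 + 386/9 = 772/9.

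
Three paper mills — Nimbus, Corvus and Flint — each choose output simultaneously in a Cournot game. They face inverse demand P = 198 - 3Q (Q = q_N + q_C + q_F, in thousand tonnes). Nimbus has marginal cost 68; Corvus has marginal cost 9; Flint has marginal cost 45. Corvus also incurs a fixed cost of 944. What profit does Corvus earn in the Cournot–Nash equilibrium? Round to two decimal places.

736.33

Nimbus's profit: π_N = (198 - 3Q)q_N - (68q_N). Setting ∂π_N/∂q_N = 0: 130 - 6q_N - 3(q_C + q_F) = 0.
Corvus's profit: π_C = (198 - 3Q)q_C - (9q_C). Setting ∂π_C/∂q_C = 0: 189 - 6q_C - 3(q_N + q_F) = 0.
Flint's profit: π_F = (198 - 3Q)q_F - (45q_F). Setting ∂π_F/∂q_F = 0: 153 - 6q_F - 3(q_N + q_C) = 0.
Summing all 3 equations gives 472 − 12Q = 0, hence Q = 118/3.
Back-substituting: q_N = (130 − 118)/3 = 4, q_C = (189 − 118)/3 = 71/3, q_F = (153 − 118)/3 = 35/3.
Price P = 198 - 3·(118/3) = 80.
Corvus's profit: (80 - 9)·(71/3) - 944 = 736.3333.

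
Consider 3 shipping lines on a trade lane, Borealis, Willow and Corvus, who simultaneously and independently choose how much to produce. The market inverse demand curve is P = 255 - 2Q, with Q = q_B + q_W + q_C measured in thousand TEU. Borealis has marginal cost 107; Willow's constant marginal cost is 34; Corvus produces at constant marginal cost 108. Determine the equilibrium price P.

Borealis's profit: π_B = (255 - 2Q)q_B - (107q_B). Setting ∂π_B/∂q_B = 0: 148 - 4q_B - 2(q_W + q_C) = 0.
Willow's profit: π_W = (255 - 2Q)q_W - (34q_W). Setting ∂π_W/∂q_W = 0: 221 - 4q_W - 2(q_B + q_C) = 0.
Corvus's profit: π_C = (255 - 2Q)q_C - (108q_C). Setting ∂π_C/∂q_C = 0: 147 - 4q_C - 2(q_B + q_W) = 0.
Adding the 3 first-order conditions: 516 − 8Q = 0, so Q = 129/2.
Back-substituting: q_B = (148 − 129)/2 = 19/2, q_W = (221 − 129)/2 = 46, q_C = (147 − 129)/2 = 9.
Total output Q = 129/2, so price P = 255 - 2·(129/2) = 126.

126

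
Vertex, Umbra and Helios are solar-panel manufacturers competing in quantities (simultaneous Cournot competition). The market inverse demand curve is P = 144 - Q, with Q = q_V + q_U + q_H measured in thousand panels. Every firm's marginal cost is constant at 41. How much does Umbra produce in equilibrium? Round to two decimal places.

Each firm earns π_i = (144 - Q)q_i - 41q_i.
Setting ∂π_i/∂q_i = 0 with rivals' quantities fixed: 103 - 2q_i - Σ_{j≠i} q_j = 0.
With identical firms every q_j equals q_i, so Σ_{j≠i} q_j = 2q_i and 103 = 4q_i, giving q_i = 103/4.

25.75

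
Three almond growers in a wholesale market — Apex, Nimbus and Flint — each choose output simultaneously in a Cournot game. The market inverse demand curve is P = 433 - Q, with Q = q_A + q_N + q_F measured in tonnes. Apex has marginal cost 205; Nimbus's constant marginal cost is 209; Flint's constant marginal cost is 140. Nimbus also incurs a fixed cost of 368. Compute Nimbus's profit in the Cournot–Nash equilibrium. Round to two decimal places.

1057.06

Apex's profit: π_A = (433 - Q)q_A - (205q_A). Setting ∂π_A/∂q_A = 0: 228 - 2q_A - (q_N + q_F) = 0.
Nimbus's profit: π_N = (433 - Q)q_N - (209q_N). Setting ∂π_N/∂q_N = 0: 224 - 2q_N - (q_A + q_F) = 0.
Flint's profit: π_F = (433 - Q)q_F - (140q_F). Setting ∂π_F/∂q_F = 0: 293 - 2q_F - (q_A + q_N) = 0.
Adding the 3 first-order conditions: 745 − 4Q = 0, so Q = 745/4.
Back-substituting: q_A = (228 − 745/4) = 167/4, q_N = (224 − 745/4) = 151/4, q_F = (293 − 745/4) = 427/4.
Price P = 433 - 745/4 = 987/4.
Nimbus's profit: (987/4 - 209)·(151/4) - 368 = 1057.0625.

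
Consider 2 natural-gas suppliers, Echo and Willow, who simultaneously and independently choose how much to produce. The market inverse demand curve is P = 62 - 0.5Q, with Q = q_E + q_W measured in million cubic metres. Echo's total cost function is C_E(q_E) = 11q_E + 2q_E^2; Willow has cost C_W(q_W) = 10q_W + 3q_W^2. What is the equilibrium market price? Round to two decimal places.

Echo's profit: π_E = (62 - 0.5Q)q_E - (11q_E + 2q_E²). Setting ∂π_E/∂q_E = 0: 51 - 5q_E - (1/2)(q_W) = 0.
Willow's first-order condition: 52 - 7q_W - (1/2)(q_E) = 0.
So q_E = (51 - (1/2)q_W)/5 and q_W = (52 - (1/2)q_E)/7.
Substituting one into the other gives q_E = 1324/139 and q_W = 938/139.
Total output Q = 16.2734, so price P = 62 - (1/2)·16.2734 = 53.8633.

53.86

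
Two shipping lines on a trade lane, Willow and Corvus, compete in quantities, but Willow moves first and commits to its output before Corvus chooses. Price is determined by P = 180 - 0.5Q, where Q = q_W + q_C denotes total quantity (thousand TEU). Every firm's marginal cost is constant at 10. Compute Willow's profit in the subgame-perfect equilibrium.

The follower Corvus best-responds to any q_W: π_C = (180 - 0.5Q)q_C - 10q_C.
∂π_C/∂q_C = 170 - (1/2)q_W - q_C = 0 gives the reaction function q_C = (170 - (1/2)q_W).
The leader anticipates this reaction. Substituting into P = 180 - 0.5Q gives P = 95 - (1/4)q_W, so π_W = (95 - (1/4)q_W)q_W - 10q_W.
The leader's first-order condition 85 - (1/2)q_W = 0 yields q_W = 170.
Then q_C = (170 - (1/2)·170) = 85.
Price P = 180 - (1/2)·255 = 105/2.
Willow's profit: (105/2 - 10)·170 = 7225.

7225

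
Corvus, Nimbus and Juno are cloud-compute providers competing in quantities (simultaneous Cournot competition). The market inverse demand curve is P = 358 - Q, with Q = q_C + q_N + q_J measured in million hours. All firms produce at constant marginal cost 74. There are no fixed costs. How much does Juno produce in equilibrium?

71

A representative firm's profit is π_i = q_i(358 - Q) - 74q_i.
First-order condition (treating rivals' output as given): 284 - 2q_i - Σ_{j≠i} q_j = 0.
With identical firms every q_j equals q_i, so Σ_{j≠i} q_j = 2q_i and 284 = 4q_i, giving q_i = 71.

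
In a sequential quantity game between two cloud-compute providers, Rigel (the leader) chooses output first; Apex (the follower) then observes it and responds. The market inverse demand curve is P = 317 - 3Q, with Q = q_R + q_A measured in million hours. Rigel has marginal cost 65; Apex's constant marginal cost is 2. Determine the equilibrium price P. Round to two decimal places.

112.25

The follower Apex best-responds to any q_R: π_A = (317 - 3Q)q_A - 2q_A.
Setting the follower's marginal profit to zero, 315 - 3q_R - 6q_A = 0, i.e. q_A = (315 - 3q_R)/6.
Rigel substitutes q_A(q_R) into its own profit: π_R = q_R(317 - 3q_R - (315 - 3q_R)/2) - 65q_R = (319/2 - (3/2)q_R)q_R - 65q_R.
The leader's first-order condition 189/2 - 3q_R = 0 yields q_R = 63/2.
Then q_A = (315 - 3·(63/2))/6 = 147/4.
Total output Q = 273/4, so price P = 317 - 3·(273/4) = 449/4.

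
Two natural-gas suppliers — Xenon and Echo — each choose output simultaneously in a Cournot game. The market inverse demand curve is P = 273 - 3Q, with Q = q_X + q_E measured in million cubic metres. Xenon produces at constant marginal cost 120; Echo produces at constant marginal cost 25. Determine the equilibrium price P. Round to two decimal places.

Xenon's profit: π_X = (273 - 3Q)q_X - (120q_X). Setting ∂π_X/∂q_X = 0: 153 - 6q_X - 3(q_E) = 0.
Echo's profit: π_E = (273 - 3Q)q_E - (25q_E). Setting ∂π_E/∂q_E = 0: 248 - 6q_E - 3(q_X) = 0.
So q_X = (153 - 3q_E)/6 and q_E = (248 - 3q_X)/6.
Solving the pair: q_X = 58/9, q_E = 343/9.
Total output Q = 401/9, so price P = 273 - 3·(401/9) = 418/3.

139.33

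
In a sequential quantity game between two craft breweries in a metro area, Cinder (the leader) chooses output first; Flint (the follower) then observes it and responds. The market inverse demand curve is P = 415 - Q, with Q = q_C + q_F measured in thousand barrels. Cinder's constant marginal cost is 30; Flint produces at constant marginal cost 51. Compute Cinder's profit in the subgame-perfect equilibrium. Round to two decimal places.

20604.50

The follower Flint best-responds to any q_C: π_F = (415 - Q)q_F - 51q_F.
Setting the follower's marginal profit to zero, 364 - q_C - 2q_F = 0, i.e. q_F = (364 - q_C)/2.
Cinder substitutes q_F(q_C) into its own profit: π_C = q_C(415 - q_C - (364 - q_C)/2) - 30q_C = (233 - (1/2)q_C)q_C - 30q_C.
Maximising: ∂π_C/∂q_C = 203 - q_C = 0, giving q_C = 203.
Then q_F = (364 - 203)/2 = 161/2.
Price P = 415 - 567/2 = 263/2.
Cinder's profit: (263/2 - 30)·203 = 20604.5000.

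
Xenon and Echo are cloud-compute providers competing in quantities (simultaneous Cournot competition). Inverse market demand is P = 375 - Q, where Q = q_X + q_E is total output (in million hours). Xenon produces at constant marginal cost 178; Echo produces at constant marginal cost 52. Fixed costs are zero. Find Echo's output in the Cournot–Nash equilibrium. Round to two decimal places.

149.67

Xenon's profit: π_X = (375 - Q)q_X - (178q_X). Setting ∂π_X/∂q_X = 0: 197 - 2q_X - (q_E) = 0.
Echo's profit: π_E = (375 - Q)q_E - (52q_E). Setting ∂π_E/∂q_E = 0: 323 - 2q_E - (q_X) = 0.
Best responses: q_X = (197 - q_E)/2, q_E = (323 - q_X)/2.
Substituting one into the other gives q_X = 71/3 and q_E = 449/3.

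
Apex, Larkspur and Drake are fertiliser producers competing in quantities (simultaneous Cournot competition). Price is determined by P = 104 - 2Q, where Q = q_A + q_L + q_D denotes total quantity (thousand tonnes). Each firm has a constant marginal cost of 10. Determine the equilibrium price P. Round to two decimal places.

33.50

A representative firm's profit is π_i = q_i(104 - 2Q) - 10q_i.
Setting ∂π_i/∂q_i = 0 with rivals' quantities fixed: 94 - 4q_i - 2·Σ_{j≠i} q_j = 0.
With identical firms every q_j equals q_i, so Σ_{j≠i} q_j = 2q_i and 94 = 8q_i, giving q_i = 47/4.
Total output Q = 141/4, so price P = 104 - 2·(141/4) = 67/2.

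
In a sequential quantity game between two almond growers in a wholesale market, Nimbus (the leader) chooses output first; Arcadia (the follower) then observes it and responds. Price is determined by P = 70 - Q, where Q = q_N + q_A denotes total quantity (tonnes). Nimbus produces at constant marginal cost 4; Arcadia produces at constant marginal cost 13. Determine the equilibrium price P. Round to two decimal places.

22.75

The follower Arcadia best-responds to any q_N: π_A = (70 - Q)q_A - 13q_A.
Follower FOC: 57 - q_N - 2q_A = 0, so q_A(q_N) = (57 - q_N)/2.
Nimbus substitutes q_A(q_N) into its own profit: π_N = q_N(70 - q_N - (57 - q_N)/2) - 4q_N = (83/2 - (1/2)q_N)q_N - 4q_N.
The leader's first-order condition 75/2 - q_N = 0 yields q_N = 75/2.
Then q_A = (57 - 75/2)/2 = 39/4.
Total output Q = 189/4, so price P = 70 - 189/4 = 91/4.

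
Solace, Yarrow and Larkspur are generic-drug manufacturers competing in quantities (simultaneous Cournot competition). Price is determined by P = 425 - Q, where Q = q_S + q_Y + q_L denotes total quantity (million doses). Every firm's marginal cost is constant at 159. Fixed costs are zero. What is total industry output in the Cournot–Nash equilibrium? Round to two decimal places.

199.50

A representative firm's profit is π_i = q_i(425 - Q) - 159q_i.
First-order condition (treating rivals' output as given): 266 - 2q_i - Σ_{j≠i} q_j = 0.
By symmetry each firm produces the same amount; substituting Σ_{j≠i} q_j = 2q_i yields q_i = 266/4 = 133/2.
Total output Q = 133/2 + 133/2 + 133/2 = 399/2.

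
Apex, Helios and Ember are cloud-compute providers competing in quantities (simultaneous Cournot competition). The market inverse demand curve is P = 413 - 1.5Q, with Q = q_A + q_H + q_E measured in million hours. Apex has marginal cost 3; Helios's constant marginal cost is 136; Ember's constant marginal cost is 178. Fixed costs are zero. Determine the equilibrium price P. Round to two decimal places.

182.50

Apex's profit: π_A = (413 - 1.5Q)q_A - (3q_A). Setting ∂π_A/∂q_A = 0: 410 - 3q_A - (3/2)(q_H + q_E) = 0.
Helios's first-order condition: 277 - 3q_H - (3/2)(q_A + q_E) = 0.
Ember's profit: π_E = (413 - 1.5Q)q_E - (178q_E). Setting ∂π_E/∂q_E = 0: 235 - 3q_E - (3/2)(q_A + q_H) = 0.
Summing all 3 equations gives 922 − 6Q = 0, hence Q = 461/3.
Back-substituting: q_A = (410 − 461/2)/(3/2) = 359/3, q_H = (277 − 461/2)/(3/2) = 31, q_E = (235 − 461/2)/(3/2) = 3.
Total output Q = 461/3, so price P = 413 - (3/2)·(461/3) = 365/2.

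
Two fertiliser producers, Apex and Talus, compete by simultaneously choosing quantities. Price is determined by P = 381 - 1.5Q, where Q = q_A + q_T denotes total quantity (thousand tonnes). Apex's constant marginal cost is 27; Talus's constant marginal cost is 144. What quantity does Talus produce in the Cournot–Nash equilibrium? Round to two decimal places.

Apex's profit: π_A = (381 - 1.5Q)q_A - (27q_A). Setting ∂π_A/∂q_A = 0: 354 - 3q_A - (3/2)(q_T) = 0.
Talus's profit: π_T = (381 - 1.5Q)q_T - (144q_T). Setting ∂π_T/∂q_T = 0: 237 - 3q_T - (3/2)(q_A) = 0.
So q_A = (354 - (3/2)q_T)/3 and q_T = (237 - (3/2)q_A)/3.
Substituting one into the other gives q_A = 314/3 and q_T = 80/3.

26.67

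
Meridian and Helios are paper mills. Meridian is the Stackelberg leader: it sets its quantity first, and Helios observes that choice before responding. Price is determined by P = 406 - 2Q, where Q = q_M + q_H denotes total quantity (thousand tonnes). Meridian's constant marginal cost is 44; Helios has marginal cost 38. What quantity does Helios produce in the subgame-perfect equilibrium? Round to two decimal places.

47.50

The follower Helios best-responds to any q_M: π_H = (406 - 2Q)q_H - 38q_H.
∂π_H/∂q_H = 368 - 2q_M - 4q_H = 0 gives the reaction function q_H = (368 - 2q_M)/4.
Meridian substitutes q_H(q_M) into its own profit: π_M = q_M(406 - 2q_M - (368 - 2q_M)/2) - 44q_M = (222 - q_M)q_M - 44q_M.
The leader's first-order condition 178 - 2q_M = 0 yields q_M = 89.
Then q_H = (368 - 2·89)/4 = 95/2.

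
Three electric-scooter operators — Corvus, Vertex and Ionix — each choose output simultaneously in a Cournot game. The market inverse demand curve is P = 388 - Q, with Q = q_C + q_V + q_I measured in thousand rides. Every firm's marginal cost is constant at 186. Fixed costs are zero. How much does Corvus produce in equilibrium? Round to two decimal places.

A representative firm's profit is π_i = q_i(388 - Q) - 186q_i.
First-order condition (treating rivals' output as given): 202 - 2q_i - Σ_{j≠i} q_j = 0.
By symmetry each firm produces the same amount; substituting Σ_{j≠i} q_j = 2q_i yields q_i = 202/4 = 101/2.

50.50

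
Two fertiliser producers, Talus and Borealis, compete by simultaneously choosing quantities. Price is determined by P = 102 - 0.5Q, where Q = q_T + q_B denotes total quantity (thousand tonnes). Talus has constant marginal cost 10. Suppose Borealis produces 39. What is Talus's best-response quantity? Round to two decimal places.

With the rival's output fixed at 39, Talus's profit is π_T = (102 - (1/2)·39 - (1/2)q_T)q_T - (10q_T) = (165/2 - (1/2)q_T)q_T - (10q_T).
∂π_T/∂q_T = 145/2 - q_T = 0, so q_T = 145/2.

72.50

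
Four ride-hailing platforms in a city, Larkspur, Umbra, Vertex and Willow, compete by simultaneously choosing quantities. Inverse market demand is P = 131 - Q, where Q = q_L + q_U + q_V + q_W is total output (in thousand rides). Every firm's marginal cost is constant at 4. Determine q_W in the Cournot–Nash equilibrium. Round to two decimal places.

Each firm earns π_i = (131 - Q)q_i - 4q_i.
First-order condition (treating rivals' output as given): 127 - 2q_i - Σ_{j≠i} q_j = 0.
By symmetry each firm produces the same amount; substituting Σ_{j≠i} q_j = 3q_i yields q_i = 127/5.

25.40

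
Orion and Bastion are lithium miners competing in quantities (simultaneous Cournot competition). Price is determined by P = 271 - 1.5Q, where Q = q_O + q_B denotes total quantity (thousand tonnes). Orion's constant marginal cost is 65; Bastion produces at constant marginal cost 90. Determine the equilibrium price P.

Orion's profit: π_O = (271 - 1.5Q)q_O - (65q_O). Setting ∂π_O/∂q_O = 0: 206 - 3q_O - (3/2)(q_B) = 0.
Bastion's profit: π_B = (271 - 1.5Q)q_B - (90q_B). Setting ∂π_B/∂q_B = 0: 181 - 3q_B - (3/2)(q_O) = 0.
So q_O = (206 - (3/2)q_B)/3 and q_B = (181 - (3/2)q_O)/3.
Solving the pair: q_O = 154/3, q_B = 104/3.
Total output Q = 86, so price P = 271 - (3/2)·86 = 142.

142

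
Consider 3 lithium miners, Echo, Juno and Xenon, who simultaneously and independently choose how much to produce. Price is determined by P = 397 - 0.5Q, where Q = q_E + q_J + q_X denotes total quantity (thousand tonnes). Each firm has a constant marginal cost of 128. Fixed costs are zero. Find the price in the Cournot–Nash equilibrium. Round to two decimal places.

195.25

Each firm earns π_i = (397 - 0.5Q)q_i - 128q_i.
First-order condition (treating rivals' output as given): 269 - q_i - (1/2)·Σ_{j≠i} q_j = 0.
With identical firms every q_j equals q_i, so Σ_{j≠i} q_j = 2q_i and 269 = 2q_i, giving q_i = 269/2.
Total output Q = 807/2, so price P = 397 - (1/2)·(807/2) = 781/4.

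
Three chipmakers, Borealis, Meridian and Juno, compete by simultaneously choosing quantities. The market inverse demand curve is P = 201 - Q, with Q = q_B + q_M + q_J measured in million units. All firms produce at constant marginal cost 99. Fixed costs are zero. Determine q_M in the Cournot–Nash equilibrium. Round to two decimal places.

25.50

A representative firm's profit is π_i = q_i(201 - Q) - 99q_i.
First-order condition (treating rivals' output as given): 102 - 2q_i - Σ_{j≠i} q_j = 0.
By symmetry each firm produces the same amount; substituting Σ_{j≠i} q_j = 2q_i yields q_i = 102/4 = 51/2.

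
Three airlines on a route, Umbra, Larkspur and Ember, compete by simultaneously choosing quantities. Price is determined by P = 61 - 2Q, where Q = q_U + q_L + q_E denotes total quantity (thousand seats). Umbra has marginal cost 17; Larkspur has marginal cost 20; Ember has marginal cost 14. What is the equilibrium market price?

Umbra's profit: π_U = (61 - 2Q)q_U - (17q_U). Setting ∂π_U/∂q_U = 0: 44 - 4q_U - 2(q_L + q_E) = 0.
Larkspur's profit: π_L = (61 - 2Q)q_L - (20q_L). Setting ∂π_L/∂q_L = 0: 41 - 4q_L - 2(q_U + q_E) = 0.
Ember's first-order condition: 47 - 4q_E - 2(q_U + q_L) = 0.
Adding the 3 conditions: 132 − 4Q − 4Q = 0, i.e. Q = 33/2.
Back-substituting: q_U = (44 − 33)/2 = 11/2, q_L = (41 − 33)/2 = 4, q_E = (47 − 33)/2 = 7.
Total output Q = 33/2, so price P = 61 - 2·(33/2) = 28.

28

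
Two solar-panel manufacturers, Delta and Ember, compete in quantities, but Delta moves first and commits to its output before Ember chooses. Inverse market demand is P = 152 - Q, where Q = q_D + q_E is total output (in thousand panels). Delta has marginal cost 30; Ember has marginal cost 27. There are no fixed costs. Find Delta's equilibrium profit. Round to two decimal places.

1770.13

Solve by backward induction. Given q_D, the follower Ember maximises π_E = (152 - q_D - q_E)q_E - 27q_E.
∂π_E/∂q_E = 125 - q_D - 2q_E = 0 gives the reaction function q_E = (125 - q_D)/2.
The leader anticipates this reaction. Substituting into P = 152 - Q gives P = 179/2 - (1/2)q_D, so π_D = (179/2 - (1/2)q_D)q_D - 30q_D.
Leader FOC: 119/2 - q_D = 0, so q_D = 119/2.
Then q_E = (125 - 119/2)/2 = 131/4.
Price P = 152 - 369/4 = 239/4.
Delta's profit: (239/4 - 30)·(119/2) = 1770.1250.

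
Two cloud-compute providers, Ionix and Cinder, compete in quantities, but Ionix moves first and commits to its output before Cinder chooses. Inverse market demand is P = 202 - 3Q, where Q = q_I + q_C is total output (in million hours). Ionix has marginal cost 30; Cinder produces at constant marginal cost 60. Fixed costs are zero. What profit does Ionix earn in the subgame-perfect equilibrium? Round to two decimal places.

1700.17

Solve by backward induction. Given q_I, the follower Cinder maximises π_C = (202 - 3q_I - 3q_C)q_C - 60q_C.
Setting the follower's marginal profit to zero, 142 - 3q_I - 6q_C = 0, i.e. q_C = (142 - 3q_I)/6.
The leader anticipates this reaction. Substituting into P = 202 - 3Q gives P = 131 - (3/2)q_I, so π_I = (131 - (3/2)q_I)q_I - 30q_I.
Leader FOC: 101 - 3q_I = 0, so q_I = 101/3.
Then q_C = (142 - 3·(101/3))/6 = 41/6.
Price P = 202 - 3·(81/2) = 161/2.
Ionix's profit: (161/2 - 30)·(101/3) = 1700.1667.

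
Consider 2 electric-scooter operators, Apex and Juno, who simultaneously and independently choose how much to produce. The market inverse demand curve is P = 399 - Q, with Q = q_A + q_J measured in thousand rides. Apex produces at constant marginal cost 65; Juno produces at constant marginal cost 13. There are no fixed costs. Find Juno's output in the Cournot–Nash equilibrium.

Apex's profit: π_A = (399 - Q)q_A - (65q_A). Setting ∂π_A/∂q_A = 0: 334 - 2q_A - (q_J) = 0.
Juno's first-order condition: 386 - 2q_J - (q_A) = 0.
So q_A = (334 - q_J)/2 and q_J = (386 - q_A)/2.
Solving the pair: q_A = 94, q_J = 146.

146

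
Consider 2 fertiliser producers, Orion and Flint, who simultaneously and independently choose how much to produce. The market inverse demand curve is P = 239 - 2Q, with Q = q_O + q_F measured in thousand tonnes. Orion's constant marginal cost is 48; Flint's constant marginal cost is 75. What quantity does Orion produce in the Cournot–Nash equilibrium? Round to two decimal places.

36.33

Orion's profit: π_O = (239 - 2Q)q_O - (48q_O). Setting ∂π_O/∂q_O = 0: 191 - 4q_O - 2(q_F) = 0.
Flint's profit: π_F = (239 - 2Q)q_F - (75q_F). Setting ∂π_F/∂q_F = 0: 164 - 4q_F - 2(q_O) = 0.
Best responses: q_O = (191 - 2q_F)/4, q_F = (164 - 2q_O)/4.
Substituting one into the other gives q_O = 109/3 and q_F = 137/6.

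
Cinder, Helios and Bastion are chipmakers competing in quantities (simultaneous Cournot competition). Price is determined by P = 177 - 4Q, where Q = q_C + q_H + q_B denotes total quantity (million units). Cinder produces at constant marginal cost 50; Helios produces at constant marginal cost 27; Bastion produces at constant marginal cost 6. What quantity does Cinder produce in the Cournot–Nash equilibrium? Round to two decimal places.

3.75

Cinder's profit: π_C = (177 - 4Q)q_C - (50q_C). Setting ∂π_C/∂q_C = 0: 127 - 8q_C - 4(q_H + q_B) = 0.
Helios's first-order condition: 150 - 8q_H - 4(q_C + q_B) = 0.
Bastion's profit: π_B = (177 - 4Q)q_B - (6q_B). Setting ∂π_B/∂q_B = 0: 171 - 8q_B - 4(q_C + q_H) = 0.
Adding the 3 first-order conditions: 448 − 16Q = 0, so Q = 28.
Back-substituting: q_C = (127 − 112)/4 = 15/4, q_H = (150 − 112)/4 = 19/2, q_B = (171 − 112)/4 = 59/4.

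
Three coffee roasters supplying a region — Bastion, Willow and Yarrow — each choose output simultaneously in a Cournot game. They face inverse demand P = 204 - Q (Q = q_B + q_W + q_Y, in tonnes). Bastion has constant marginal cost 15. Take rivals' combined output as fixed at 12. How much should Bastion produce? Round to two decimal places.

With rivals' combined output fixed at 12, Bastion's profit is π_B = (204 - 12 - q_B)q_B - (15q_B) = (192 - q_B)q_B - (15q_B).
∂π_B/∂q_B = 177 - 2q_B = 0, so q_B = 177/2.

88.50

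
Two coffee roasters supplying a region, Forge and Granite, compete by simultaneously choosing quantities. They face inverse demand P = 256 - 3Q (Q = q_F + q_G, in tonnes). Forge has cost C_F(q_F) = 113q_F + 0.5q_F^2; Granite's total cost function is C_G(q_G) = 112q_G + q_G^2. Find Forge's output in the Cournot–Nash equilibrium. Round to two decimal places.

15.15

Forge's profit: π_F = (256 - 3Q)q_F - (113q_F + (1/2)q_F²). Setting ∂π_F/∂q_F = 0: 143 - 7q_F - 3(q_G) = 0.
Granite's first-order condition: 144 - 8q_G - 3(q_F) = 0.
Rearranging gives the reaction functions q_F = (143 - 3q_G)/7 and q_G = (144 - 3q_F)/8.
Substituting one into the other gives q_F = 712/47 and q_G = 579/47.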